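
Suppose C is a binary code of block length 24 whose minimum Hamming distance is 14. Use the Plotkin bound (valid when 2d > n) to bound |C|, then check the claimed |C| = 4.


Plotkin bound M ≤ 6; given |C| = 4 ≤ bound (satisfied).

Check applicability: 2d = 28, n = 24.
2d − n = 4 > 0, so Plotkin applies.
Compute d/(2d−n) = 14/4 ≈ 3.5000.
⌊d/(2d−n)⌋ = 3.
Plotkin bound: M ≤ 2·3 = 6.
Given |C| = 4, check: satisfied.
This |C| is below the Plotkin bound.


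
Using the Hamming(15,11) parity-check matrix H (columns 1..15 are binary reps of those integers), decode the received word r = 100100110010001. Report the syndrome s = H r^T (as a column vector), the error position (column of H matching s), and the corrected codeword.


s = (1, 1, 1, 0)^T, error position = 14, corrected codeword c = 100100110010011

Compute s = H r^T mod 2 one row at a time:
  s_1 = 1 + 0 + 0 + 1 + 0 + 0 + 0 + 1 = 3 ≡ 1 (mod 2).
  s_2 = 1 + 0 + 0 + 1 + 0 + 0 + 0 + 1 = 3 ≡ 1 (mod 2).
  s_3 = 0 + 0 + 0 + 1 + 0 + 1 + 0 + 1 = 3 ≡ 1 (mod 2).
  s_4 = 1 + 0 + 0 + 1 + 0 + 1 + 0 + 1 = 4 ≡ 0 (mod 2).
s = (1, 1, 1, 0)^T — this equals column 14 of H (binary 1110), so error is at position 14.
Correct: flip bit 14 of r = 100100110010001 to get c = 100100110010011.


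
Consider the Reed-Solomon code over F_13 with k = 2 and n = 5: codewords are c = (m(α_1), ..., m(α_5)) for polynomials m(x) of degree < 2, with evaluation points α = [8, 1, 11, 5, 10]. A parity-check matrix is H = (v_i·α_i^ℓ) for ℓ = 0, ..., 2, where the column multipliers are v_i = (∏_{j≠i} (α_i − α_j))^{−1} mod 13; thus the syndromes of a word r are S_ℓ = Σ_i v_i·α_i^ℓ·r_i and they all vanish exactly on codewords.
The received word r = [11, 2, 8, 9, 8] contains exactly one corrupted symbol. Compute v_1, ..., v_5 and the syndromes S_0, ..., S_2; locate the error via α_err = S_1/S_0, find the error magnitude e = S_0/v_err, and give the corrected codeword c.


S = (9, 8, 10), error at position 3, error magnitude e = 8, c = [11, 2, 0, 9, 8].

Step 1: column multipliers v_i = (∏_{j≠i}(α_i − α_j))^{−1} mod 13.
  i = 1 (α = 8): (8−1)(8−11)(8−5)(8−10) = 7·(−3)·3·(−2) = 126 ≡ 9, so v_1 = 9^{−1} = 3 (mod 13).
  i = 2 (α = 1): (1−8)(1−11)(1−5)(1−10) = (−7)·(−10)·(−4)·(−9) = 2520 ≡ 11, so v_2 = 11^{−1} = 6 (mod 13).
  i = 3 (α = 11): (11−8)(11−1)(11−5)(11−10) = 3·10·6·1 = 180 ≡ 11, so v_3 = 11^{−1} = 6 (mod 13).
  i = 4 (α = 5): (5−8)(5−1)(5−11)(5−10) = (−3)·4·(−6)·(−5) = −360 ≡ 4, so v_4 = 4^{−1} = 10 (mod 13).
  i = 5 (α = 10): (10−8)(10−1)(10−11)(10−5) = 2·9·(−1)·5 = −90 ≡ 1, so v_5 = 1^{−1} = 1 (mod 13).
  v = [3, 6, 6, 10, 1].
Step 2: syndromes of r = [11, 2, 8, 9, 8] (all sums mod 13).
  S_0 = Σ v_i r_i = 3·11 + 6·2 + 6·8 + 10·9 + 1·8 = 191 ≡ 9.
  S_1 = Σ v_i α_i r_i = 3·8·11 + 6·1·2 + 6·11·8 + 10·5·9 + 1·10·8 = 1334 ≡ 8.
  α_i^2 mod 13 = [12, 1, 4, 12, 9].
  S_2 = Σ v_i α_i^2 r_i = 3·12·11 + 6·1·2 + 6·4·8 + 10·12·9 + 1·9·8 = 1752 ≡ 10.
  S = (9, 8, 10) ≠ 0, so r is not a codeword (an error is present).
Step 3: locate the error. For a single error e at position i, S_ℓ = v_i·e·α_i^ℓ, so α_err = S_1/S_0.
  S_0^{−1} = 9^{−1} = 3 (mod 13), so α_err = 8·3 = 24 ≡ 11 = α_3. Error position i = 3.
  Consistency check: S_2/S_1 = 10·5 = 50 ≡ 11 = α_err ✓ (single-error assumption holds).
Step 4: error magnitude e = S_0/v_3 = S_0·∏_{j≠3}(α_3 − α_j) = 9·11 = 99 ≡ 8 (mod 13).
Step 5: correct position 3: c_3 = r_3 − e = 8 − 8 ≡ 0 (mod 13). Hence c = [11, 2, 0, 9, 8].
  Check: interpolating c through the α_i gives m(x) = 10 + 5·x (degree < 2) with m(α_i) = c_i for every i, so c is indeed a codeword.


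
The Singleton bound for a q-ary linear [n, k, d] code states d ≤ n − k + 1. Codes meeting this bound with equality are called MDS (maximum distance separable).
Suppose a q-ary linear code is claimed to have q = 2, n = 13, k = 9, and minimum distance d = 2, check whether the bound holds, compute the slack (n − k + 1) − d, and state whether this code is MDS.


Singleton RHS = n − k + 1 = 5, slack = 3, bound satisfied, not MDS.

Singleton bound: d ≤ n − k + 1.
Here n = 13, k = 9, so n − k + 1 = 5.
Given d = 2, check d ≤ 5: YES.
Slack = (n − k + 1) − d = 3.
The code is NOT MDS (slack = 3 > 0).
Description: the claimed parameters are [13, 9, 2]_2; such a code would be non-MDS.


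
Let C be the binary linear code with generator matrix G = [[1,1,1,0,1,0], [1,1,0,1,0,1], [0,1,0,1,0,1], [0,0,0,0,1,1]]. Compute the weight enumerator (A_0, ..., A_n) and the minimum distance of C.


Weight distribution: A_0 = 1, A_1 = 1, A_2 = 2, A_3 = 6, A_4 = 5, A_5 = 1. Minimum distance d = 1.

Enumerate all 2^4 = 16 messages m ∈ F_2^4.
For each, compute codeword c = mG in F_2^6, then tally its weight.
  m = 0000 → c = 000000, weight = 0.
  m = 1000 → c = 111010, weight = 4.
  m = 0100 → c = 110101, weight = 4.
  m = 1100 → c = 001111, weight = 4.
  m = 0010 → c = 010101, weight = 3.
  m = 1010 → c = 101111, weight = 5.
  m = 0110 → c = 100000, weight = 1.
  m = 1110 → c = 011010, weight = 3.
  m = 0001 → c = 000011, weight = 2.
  m = 1001 → c = 111001, weight = 4.
  m = 0101 → c = 110110, weight = 4.
  m = 1101 → c = 001100, weight = 2.
  m = 0011 → c = 010110, weight = 3.
  m = 1011 → c = 101100, weight = 3.
  m = 0111 → c = 100011, weight = 3.
  m = 1111 → c = 011001, weight = 3.
Tally weights:
  weight 0: 1 codewords.
  weight 1: 1 codewords.
  weight 2: 2 codewords.
  weight 3: 6 codewords.
  weight 4: 5 codewords.
  weight 5: 1 codewords.
Minimum distance d = smallest w > 0 with A_w > 0 = 1.
Sanity: Σ A_w = 16 = 2^4 = 16 ✓.


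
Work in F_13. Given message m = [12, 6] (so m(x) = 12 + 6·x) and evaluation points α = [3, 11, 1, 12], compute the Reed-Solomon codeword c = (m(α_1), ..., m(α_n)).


c = [4, 0, 5, 6]

Message polynomial: m(x) = 12 + 6·x (mod 13).
For each evaluation point α_i, compute m(α_i) mod 13:
  α_1 = 3: Horner steps 6 → 4, so m(3) = 4.
  α_2 = 11: Horner steps 6 → 0, so m(11) = 0.
  α_3 = 1: Horner steps 6 → 5, so m(1) = 5.
  α_4 = 12: Horner steps 6 → 6, so m(12) = 6.
Codeword c = [4, 0, 5, 6] ∈ F_13^4.


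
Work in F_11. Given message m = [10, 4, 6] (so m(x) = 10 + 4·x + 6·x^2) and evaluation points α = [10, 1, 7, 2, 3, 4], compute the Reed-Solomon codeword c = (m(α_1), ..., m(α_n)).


c = [1, 9, 2, 9, 10, 1]

Message polynomial: m(x) = 10 + 4·x + 6·x^2 (mod 11).
For each evaluation point α_i, compute m(α_i) mod 11:
  α_1 = 10: Horner steps 6 → 9 → 1, so m(10) = 1.
  α_2 = 1: Horner steps 6 → 10 → 9, so m(1) = 9.
  α_3 = 7: Horner steps 6 → 2 → 2, so m(7) = 2.
  α_4 = 2: Horner steps 6 → 5 → 9, so m(2) = 9.
  α_5 = 3: Horner steps 6 → 0 → 10, so m(3) = 10.
  α_6 = 4: Horner steps 6 → 6 → 1, so m(4) = 1.
Codeword c = [1, 9, 2, 9, 10, 1] ∈ F_11^6.


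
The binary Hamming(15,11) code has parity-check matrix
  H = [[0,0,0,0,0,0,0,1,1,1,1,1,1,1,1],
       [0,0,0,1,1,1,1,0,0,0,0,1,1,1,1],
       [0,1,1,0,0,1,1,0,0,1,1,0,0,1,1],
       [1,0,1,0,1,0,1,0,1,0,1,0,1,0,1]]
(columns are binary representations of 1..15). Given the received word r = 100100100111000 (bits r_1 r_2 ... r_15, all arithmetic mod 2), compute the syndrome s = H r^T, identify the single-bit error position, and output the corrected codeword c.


s = (1, 1, 1, 1)^T, error position = 15, corrected codeword c = 100100100111001

Compute s = H r^T mod 2 one row at a time:
  s_1 = 0 + 0 + 1 + 1 + 1 + 0 + 0 + 0 = 3 ≡ 1 (mod 2).
  s_2 = 1 + 0 + 0 + 1 + 1 + 0 + 0 + 0 = 3 ≡ 1 (mod 2).
  s_3 = 0 + 0 + 0 + 1 + 1 + 1 + 0 + 0 = 3 ≡ 1 (mod 2).
  s_4 = 1 + 0 + 0 + 1 + 0 + 1 + 0 + 0 = 3 ≡ 1 (mod 2).
s = (1, 1, 1, 1)^T — this equals column 15 of H (binary 1111), so error is at position 15.
Correct: flip bit 15 of r = 100100100111000 to get c = 100100100111001.


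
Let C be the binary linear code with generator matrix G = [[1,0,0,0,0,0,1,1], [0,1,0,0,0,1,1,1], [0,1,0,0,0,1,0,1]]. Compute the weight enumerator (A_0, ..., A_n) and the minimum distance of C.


Weight distribution: A_0 = 1, A_1 = 1, A_2 = 1, A_3 = 3, A_4 = 2. Minimum distance d = 1.

Enumerate all 2^3 = 8 messages m ∈ F_2^3.
For each, compute codeword c = mG in F_2^8, then tally its weight.
  m = 000 → c = 00000000, weight = 0.
  m = 100 → c = 10000011, weight = 3.
  m = 010 → c = 01000111, weight = 4.
  m = 110 → c = 11000100, weight = 3.
  m = 001 → c = 01000101, weight = 3.
  m = 101 → c = 11000110, weight = 4.
  m = 011 → c = 00000010, weight = 1.
  m = 111 → c = 10000001, weight = 2.
Tally weights:
  weight 0: 1 codewords.
  weight 1: 1 codewords.
  weight 2: 1 codewords.
  weight 3: 3 codewords.
  weight 4: 2 codewords.
Minimum distance d = smallest w > 0 with A_w > 0 = 1.
Sanity: Σ A_w = 8 = 2^3 = 8 ✓.


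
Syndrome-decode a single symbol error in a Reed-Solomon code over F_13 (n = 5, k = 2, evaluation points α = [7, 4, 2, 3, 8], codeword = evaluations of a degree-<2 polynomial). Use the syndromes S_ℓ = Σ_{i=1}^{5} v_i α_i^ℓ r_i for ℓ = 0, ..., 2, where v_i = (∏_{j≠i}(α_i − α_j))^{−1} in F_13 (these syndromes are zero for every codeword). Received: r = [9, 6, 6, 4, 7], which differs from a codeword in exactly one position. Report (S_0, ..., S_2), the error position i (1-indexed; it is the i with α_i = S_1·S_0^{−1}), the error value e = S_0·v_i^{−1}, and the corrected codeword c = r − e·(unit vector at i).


S = (11, 5, 7), error at position 2, error magnitude e = 4, c = [9, 2, 6, 4, 7].

Step 1: column multipliers v_i = (∏_{j≠i}(α_i − α_j))^{−1} mod 13.
  i = 1 (α = 7): (7−4)(7−2)(7−3)(7−8) = 3·5·4·(−1) = −60 ≡ 5, so v_1 = 5^{−1} = 8 (mod 13).
  i = 2 (α = 4): (4−7)(4−2)(4−3)(4−8) = (−3)·2·1·(−4) = 24 ≡ 11, so v_2 = 11^{−1} = 6 (mod 13).
  i = 3 (α = 2): (2−7)(2−4)(2−3)(2−8) = (−5)·(−2)·(−1)·(−6) = 60 ≡ 8, so v_3 = 8^{−1} = 5 (mod 13).
  i = 4 (α = 3): (3−7)(3−4)(3−2)(3−8) = (−4)·(−1)·1·(−5) = −20 ≡ 6, so v_4 = 6^{−1} = 11 (mod 13).
  i = 5 (α = 8): (8−7)(8−4)(8−2)(8−3) = 1·4·6·5 = 120 ≡ 3, so v_5 = 3^{−1} = 9 (mod 13).
  v = [8, 6, 5, 11, 9].
Step 2: syndromes of r = [9, 6, 6, 4, 7] (all sums mod 13).
  S_0 = Σ v_i r_i = 8·9 + 6·6 + 5·6 + 11·4 + 9·7 = 245 ≡ 11.
  S_1 = Σ v_i α_i r_i = 8·7·9 + 6·4·6 + 5·2·6 + 11·3·4 + 9·8·7 = 1344 ≡ 5.
  α_i^2 mod 13 = [10, 3, 4, 9, 12].
  S_2 = Σ v_i α_i^2 r_i = 8·10·9 + 6·3·6 + 5·4·6 + 11·9·4 + 9·12·7 = 2100 ≡ 7.
  S = (11, 5, 7) ≠ 0, so r is not a codeword (an error is present).
Step 3: locate the error. For a single error e at position i, S_ℓ = v_i·e·α_i^ℓ, so α_err = S_1/S_0.
  S_0^{−1} = 11^{−1} = 6 (mod 13), so α_err = 5·6 = 30 ≡ 4 = α_2. Error position i = 2.
  Consistency check: S_2/S_1 = 7·8 = 56 ≡ 4 = α_err ✓ (single-error assumption holds).
Step 4: error magnitude e = S_0/v_2 = S_0·∏_{j≠2}(α_2 − α_j) = 11·11 = 121 ≡ 4 (mod 13).
Step 5: correct position 2: c_2 = r_2 − e = 6 − 4 ≡ 2 (mod 13). Hence c = [9, 2, 6, 4, 7].
  Check: interpolating c through the α_i gives m(x) = 10 + 11·x (degree < 2) with m(α_i) = c_i for every i, so c is indeed a codeword.


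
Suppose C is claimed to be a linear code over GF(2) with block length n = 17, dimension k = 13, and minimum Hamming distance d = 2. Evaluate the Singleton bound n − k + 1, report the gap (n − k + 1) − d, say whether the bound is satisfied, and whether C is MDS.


Singleton RHS = n − k + 1 = 5, slack = 3, bound satisfied, not MDS.

Singleton bound: d ≤ n − k + 1.
Here n = 17, k = 13, so n − k + 1 = 5.
Given d = 2, check d ≤ 5: YES.
Slack = (n − k + 1) − d = 3.
The code is NOT MDS (slack = 3 > 0).
Description: the claimed parameters are [17, 13, 2]_2; such a code would be non-MDS.


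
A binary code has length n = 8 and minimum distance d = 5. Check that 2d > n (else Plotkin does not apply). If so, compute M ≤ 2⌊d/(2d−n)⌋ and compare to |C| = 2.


Plotkin bound M ≤ 4; given |C| = 2 ≤ bound (satisfied).

Check applicability: 2d = 10, n = 8.
2d − n = 2 > 0, so Plotkin applies.
Compute d/(2d−n) = 5/2 ≈ 2.5000.
⌊d/(2d−n)⌋ = 2.
Plotkin bound: M ≤ 2·2 = 4.
Given |C| = 2, check: satisfied.
This |C| is below the Plotkin bound.


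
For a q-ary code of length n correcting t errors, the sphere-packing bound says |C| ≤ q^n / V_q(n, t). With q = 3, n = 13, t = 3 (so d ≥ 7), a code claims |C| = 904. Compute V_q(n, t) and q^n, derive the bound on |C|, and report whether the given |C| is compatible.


V_q(n, t) = 2627, q^n = 1594323, Hamming bound = 606, |C| = 904 > bound (violated).

Step 1: Compute V_q(n, t) = Σ_{j=0}^3 C(n, j) (q−1)^j.
  j = 0: C(13,0)·(2)^0 = 1·1 = 1.
  j = 1: C(13,1)·(2)^1 = 13·2 = 26.
  j = 2: C(13,2)·(2)^2 = 78·4 = 312.
  j = 3: C(13,3)·(2)^3 = 286·8 = 2288.
  V_q(n, t) = 1 + 26 + 312 + 2288 = 2627.
Step 2: q^n = 3^13 = 1594323.
Step 3: Hamming bound ⌊q^n / V_q(n,t)⌋ = ⌊1594323/2627⌋ = 606.
Step 4: Compare |C| = 904 to 606: violated.
The claimed |C| lies above the Hamming bound, so no 3-ary code of length 13 with d ≥ 7 can have 904 codewords.


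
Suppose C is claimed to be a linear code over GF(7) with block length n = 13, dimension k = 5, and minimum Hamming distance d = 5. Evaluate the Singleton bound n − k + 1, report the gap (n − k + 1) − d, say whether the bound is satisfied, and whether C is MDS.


Singleton RHS = n − k + 1 = 9, slack = 4, bound satisfied, not MDS.

Singleton bound: d ≤ n − k + 1.
Here n = 13, k = 5, so n − k + 1 = 9.
Given d = 5, check d ≤ 9: YES.
Slack = (n − k + 1) − d = 4.
The code is NOT MDS (slack = 4 > 0).
Description: the claimed parameters are [13, 5, 5]_7; such a code would be non-MDS.


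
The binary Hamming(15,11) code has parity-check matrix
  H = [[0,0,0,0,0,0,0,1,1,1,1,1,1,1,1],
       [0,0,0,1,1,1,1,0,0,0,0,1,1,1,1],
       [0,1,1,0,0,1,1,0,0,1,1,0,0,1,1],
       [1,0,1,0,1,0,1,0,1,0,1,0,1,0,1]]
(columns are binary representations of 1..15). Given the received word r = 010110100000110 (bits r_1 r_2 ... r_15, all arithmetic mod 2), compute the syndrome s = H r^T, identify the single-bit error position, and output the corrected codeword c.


s = (0, 1, 1, 1)^T, error position = 7, corrected codeword c = 010110000000110

Compute s = H r^T mod 2 one row at a time:
  s_1 = 0 + 0 + 0 + 0 + 0 + 1 + 1 + 0 = 2 ≡ 0 (mod 2).
  s_2 = 1 + 1 + 0 + 1 + 0 + 1 + 1 + 0 = 5 ≡ 1 (mod 2).
  s_3 = 1 + 0 + 0 + 1 + 0 + 0 + 1 + 0 = 3 ≡ 1 (mod 2).
  s_4 = 0 + 0 + 1 + 1 + 0 + 0 + 1 + 0 = 3 ≡ 1 (mod 2).
s = (0, 1, 1, 1)^T — this equals column 7 of H (binary 0111), so error is at position 7.
Correct: flip bit 7 of r = 010110100000110 to get c = 010110000000110.


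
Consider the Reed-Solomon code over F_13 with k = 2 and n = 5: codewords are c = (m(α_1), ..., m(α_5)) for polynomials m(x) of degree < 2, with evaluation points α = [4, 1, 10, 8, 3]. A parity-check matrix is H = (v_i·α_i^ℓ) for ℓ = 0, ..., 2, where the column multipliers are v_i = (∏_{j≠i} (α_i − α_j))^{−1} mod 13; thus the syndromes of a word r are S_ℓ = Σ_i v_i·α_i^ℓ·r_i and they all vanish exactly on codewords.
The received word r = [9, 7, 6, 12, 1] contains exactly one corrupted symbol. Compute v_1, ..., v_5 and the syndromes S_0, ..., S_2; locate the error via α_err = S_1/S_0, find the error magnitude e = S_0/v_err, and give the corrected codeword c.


S = (9, 10, 1), error at position 1, error magnitude e = 11, c = [11, 7, 6, 12, 1].

Step 1: column multipliers v_i = (∏_{j≠i}(α_i − α_j))^{−1} mod 13.
  i = 1 (α = 4): (4−1)(4−10)(4−8)(4−3) = 3·(−6)·(−4)·1 = 72 ≡ 7, so v_1 = 7^{−1} = 2 (mod 13).
  i = 2 (α = 1): (1−4)(1−10)(1−8)(1−3) = (−3)·(−9)·(−7)·(−2) = 378 ≡ 1, so v_2 = 1^{−1} = 1 (mod 13).
  i = 3 (α = 10): (10−4)(10−1)(10−8)(10−3) = 6·9·2·7 = 756 ≡ 2, so v_3 = 2^{−1} = 7 (mod 13).
  i = 4 (α = 8): (8−4)(8−1)(8−10)(8−3) = 4·7·(−2)·5 = −280 ≡ 6, so v_4 = 6^{−1} = 11 (mod 13).
  i = 5 (α = 3): (3−4)(3−1)(3−10)(3−8) = (−1)·2·(−7)·(−5) = −70 ≡ 8, so v_5 = 8^{−1} = 5 (mod 13).
  v = [2, 1, 7, 11, 5].
Step 2: syndromes of r = [9, 7, 6, 12, 1] (all sums mod 13).
  S_0 = Σ v_i r_i = 2·9 + 1·7 + 7·6 + 11·12 + 5·1 = 204 ≡ 9.
  S_1 = Σ v_i α_i r_i = 2·4·9 + 1·1·7 + 7·10·6 + 11·8·12 + 5·3·1 = 1570 ≡ 10.
  α_i^2 mod 13 = [3, 1, 9, 12, 9].
  S_2 = Σ v_i α_i^2 r_i = 2·3·9 + 1·1·7 + 7·9·6 + 11·12·12 + 5·9·1 = 2068 ≡ 1.
  S = (9, 10, 1) ≠ 0, so r is not a codeword (an error is present).
Step 3: locate the error. For a single error e at position i, S_ℓ = v_i·e·α_i^ℓ, so α_err = S_1/S_0.
  S_0^{−1} = 9^{−1} = 3 (mod 13), so α_err = 10·3 = 30 ≡ 4 = α_1. Error position i = 1.
  Consistency check: S_2/S_1 = 1·4 = 4 ≡ 4 = α_err ✓ (single-error assumption holds).
Step 4: error magnitude e = S_0/v_1 = S_0·∏_{j≠1}(α_1 − α_j) = 9·7 = 63 ≡ 11 (mod 13).
Step 5: correct position 1: c_1 = r_1 − e = 9 − 11 ≡ 11 (mod 13). Hence c = [11, 7, 6, 12, 1].
  Check: interpolating c through the α_i gives m(x) = 10 + 10·x (degree < 2) with m(α_i) = c_i for every i, so c is indeed a codeword.


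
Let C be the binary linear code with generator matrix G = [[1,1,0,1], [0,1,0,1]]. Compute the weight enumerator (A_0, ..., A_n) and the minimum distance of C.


Weight distribution: A_0 = 1, A_1 = 1, A_2 = 1, A_3 = 1. Minimum distance d = 1.

Enumerate all 2^2 = 4 messages m ∈ F_2^2.
For each, compute codeword c = mG in F_2^4, then tally its weight.
  m = 00 → c = 0000, weight = 0.
  m = 10 → c = 1101, weight = 3.
  m = 01 → c = 0101, weight = 2.
  m = 11 → c = 1000, weight = 1.
Tally weights:
  weight 0: 1 codewords.
  weight 1: 1 codewords.
  weight 2: 1 codewords.
  weight 3: 1 codewords.
Minimum distance d = smallest w > 0 with A_w > 0 = 1.
Sanity: Σ A_w = 4 = 2^2 = 4 ✓.


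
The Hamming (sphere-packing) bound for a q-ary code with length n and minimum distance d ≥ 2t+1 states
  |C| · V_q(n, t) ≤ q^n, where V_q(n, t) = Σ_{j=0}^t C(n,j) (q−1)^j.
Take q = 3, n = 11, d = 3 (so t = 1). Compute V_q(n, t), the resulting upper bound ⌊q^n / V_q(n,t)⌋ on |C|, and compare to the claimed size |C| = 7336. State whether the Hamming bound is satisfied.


V_q(n, t) = 23, q^n = 177147, Hamming bound = 7702, |C| = 7336 ≤ bound (satisfied).

Step 1: Compute V_q(n, t) = Σ_{j=0}^1 C(n, j) (q−1)^j.
  j = 0: C(11,0)·(2)^0 = 1·1 = 1.
  j = 1: C(11,1)·(2)^1 = 11·2 = 22.
  V_q(n, t) = 1 + 22 = 23.
Step 2: q^n = 3^11 = 177147.
Step 3: Hamming bound ⌊q^n / V_q(n,t)⌋ = ⌊177147/23⌋ = 7702.
Step 4: Compare |C| = 7336 to 7702: satisfied.
The claimed |C| lies below the Hamming bound.


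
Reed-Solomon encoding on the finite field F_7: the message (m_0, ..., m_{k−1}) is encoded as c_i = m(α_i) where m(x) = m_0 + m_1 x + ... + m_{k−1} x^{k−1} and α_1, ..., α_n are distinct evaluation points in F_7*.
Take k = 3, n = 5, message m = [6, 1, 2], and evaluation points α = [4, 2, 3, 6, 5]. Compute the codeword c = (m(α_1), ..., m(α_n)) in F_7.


c = [0, 2, 6, 0, 5]

Message polynomial: m(x) = 6 + 1·x + 2·x^2 (mod 7).
For each evaluation point α_i, compute m(α_i) mod 7:
  α_1 = 4: Horner steps 2 → 2 → 0, so m(4) = 0.
  α_2 = 2: Horner steps 2 → 5 → 2, so m(2) = 2.
  α_3 = 3: Horner steps 2 → 0 → 6, so m(3) = 6.
  α_4 = 6: Horner steps 2 → 6 → 0, so m(6) = 0.
  α_5 = 5: Horner steps 2 → 4 → 5, so m(5) = 5.
Codeword c = [0, 2, 6, 0, 5] ∈ F_7^5.


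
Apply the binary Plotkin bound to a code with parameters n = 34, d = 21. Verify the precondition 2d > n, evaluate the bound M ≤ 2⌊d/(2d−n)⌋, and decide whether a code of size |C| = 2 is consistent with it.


Plotkin bound M ≤ 4; given |C| = 2 ≤ bound (satisfied).

Check applicability: 2d = 42, n = 34.
2d − n = 8 > 0, so Plotkin applies.
Compute d/(2d−n) = 21/8 ≈ 2.6250.
⌊d/(2d−n)⌋ = 2.
Plotkin bound: M ≤ 2·2 = 4.
Given |C| = 2, check: satisfied.
This |C| is below the Plotkin bound.


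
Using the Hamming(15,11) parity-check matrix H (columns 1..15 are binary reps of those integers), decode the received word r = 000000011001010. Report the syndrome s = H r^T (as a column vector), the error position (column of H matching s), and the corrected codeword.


s = (0, 0, 1, 1)^T, error position = 3, corrected codeword c = 001000011001010

Compute s = H r^T mod 2 one row at a time:
  s_1 = 1 + 1 + 0 + 0 + 1 + 0 + 1 + 0 = 4 ≡ 0 (mod 2).
  s_2 = 0 + 0 + 0 + 0 + 1 + 0 + 1 + 0 = 2 ≡ 0 (mod 2).
  s_3 = 0 + 0 + 0 + 0 + 0 + 0 + 1 + 0 = 1 ≡ 1 (mod 2).
  s_4 = 0 + 0 + 0 + 0 + 1 + 0 + 0 + 0 = 1 ≡ 1 (mod 2).
s = (0, 0, 1, 1)^T — this equals column 3 of H (binary 0011), so error is at position 3.
Correct: flip bit 3 of r = 000000011001010 to get c = 001000011001010.


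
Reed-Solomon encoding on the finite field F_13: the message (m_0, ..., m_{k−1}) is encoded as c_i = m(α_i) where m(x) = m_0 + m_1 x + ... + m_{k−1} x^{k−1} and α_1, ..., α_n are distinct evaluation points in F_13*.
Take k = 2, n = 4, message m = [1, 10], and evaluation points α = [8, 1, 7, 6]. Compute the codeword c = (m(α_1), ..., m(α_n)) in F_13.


c = [3, 11, 6, 9]

Message polynomial: m(x) = 1 + 10·x (mod 13).
For each evaluation point α_i, compute m(α_i) mod 13:
  α_1 = 8: Horner steps 10 → 3, so m(8) = 3.
  α_2 = 1: Horner steps 10 → 11, so m(1) = 11.
  α_3 = 7: Horner steps 10 → 6, so m(7) = 6.
  α_4 = 6: Horner steps 10 → 9, so m(6) = 9.
Codeword c = [3, 11, 6, 9] ∈ F_13^4.


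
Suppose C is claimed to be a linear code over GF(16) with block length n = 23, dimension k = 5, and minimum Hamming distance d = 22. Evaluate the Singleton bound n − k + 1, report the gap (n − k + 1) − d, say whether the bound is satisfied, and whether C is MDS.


Singleton RHS = n − k + 1 = 19, slack = -3, bound violated (no such code; not MDS).

Singleton bound: d ≤ n − k + 1.
Here n = 23, k = 5, so n − k + 1 = 19.
Given d = 22, check d ≤ 19: NO.
Slack = (n − k + 1) − d = -3.
The slack is negative: d = 22 exceeds n − k + 1 = 19 by 3, so the Singleton bound is violated and no linear [23, 5, 22]_16 code can exist. In particular it is not MDS (MDS requires d = n − k + 1 exactly).
Description: the claimed parameters are [23, 5, 22]_16; such a code would be impossible (violates the Singleton bound).


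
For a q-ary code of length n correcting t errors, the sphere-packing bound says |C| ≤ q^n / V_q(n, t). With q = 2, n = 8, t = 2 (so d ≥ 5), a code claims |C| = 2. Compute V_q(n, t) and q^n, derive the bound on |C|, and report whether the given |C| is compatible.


V_q(n, t) = 37, q^n = 256, Hamming bound = 6, |C| = 2 ≤ bound (satisfied).

Step 1: Compute V_q(n, t) = Σ_{j=0}^2 C(n, j) (q−1)^j.
  j = 0: C(8,0)·(1)^0 = 1·1 = 1.
  j = 1: C(8,1)·(1)^1 = 8·1 = 8.
  j = 2: C(8,2)·(1)^2 = 28·1 = 28.
  V_q(n, t) = 1 + 8 + 28 = 37.
Step 2: q^n = 2^8 = 256.
Step 3: Hamming bound ⌊q^n / V_q(n,t)⌋ = ⌊256/37⌋ = 6.
Step 4: Compare |C| = 2 to 6: satisfied.
The claimed |C| lies below the Hamming bound.


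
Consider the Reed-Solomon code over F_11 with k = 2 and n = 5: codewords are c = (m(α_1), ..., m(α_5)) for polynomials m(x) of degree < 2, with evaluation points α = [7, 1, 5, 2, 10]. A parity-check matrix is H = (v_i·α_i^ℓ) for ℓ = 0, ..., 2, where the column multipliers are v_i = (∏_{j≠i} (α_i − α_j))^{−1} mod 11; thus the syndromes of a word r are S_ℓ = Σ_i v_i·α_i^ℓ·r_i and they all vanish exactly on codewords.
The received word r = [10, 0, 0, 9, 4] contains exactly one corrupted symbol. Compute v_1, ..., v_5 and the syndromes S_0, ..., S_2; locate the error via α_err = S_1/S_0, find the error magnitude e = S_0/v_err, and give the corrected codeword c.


S = (3, 4, 9), error at position 3, error magnitude e = 8, c = [10, 0, 3, 9, 4].

Step 1: column multipliers v_i = (∏_{j≠i}(α_i − α_j))^{−1} mod 11.
  i = 1 (α = 7): (7−1)(7−5)(7−2)(7−10) = 6·2·5·(−3) = −180 ≡ 7, so v_1 = 7^{−1} = 8 (mod 11).
  i = 2 (α = 1): (1−7)(1−5)(1−2)(1−10) = (−6)·(−4)·(−1)·(−9) = 216 ≡ 7, so v_2 = 7^{−1} = 8 (mod 11).
  i = 3 (α = 5): (5−7)(5−1)(5−2)(5−10) = (−2)·4·3·(−5) = 120 ≡ 10, so v_3 = 10^{−1} = 10 (mod 11).
  i = 4 (α = 2): (2−7)(2−1)(2−5)(2−10) = (−5)·1·(−3)·(−8) = −120 ≡ 1, so v_4 = 1^{−1} = 1 (mod 11).
  i = 5 (α = 10): (10−7)(10−1)(10−5)(10−2) = 3·9·5·8 = 1080 ≡ 2, so v_5 = 2^{−1} = 6 (mod 11).
  v = [8, 8, 10, 1, 6].
Step 2: syndromes of r = [10, 0, 0, 9, 4] (all sums mod 11).
  S_0 = Σ v_i r_i = 8·10 + 8·0 + 10·0 + 1·9 + 6·4 = 113 ≡ 3.
  S_1 = Σ v_i α_i r_i = 8·7·10 + 8·1·0 + 10·5·0 + 1·2·9 + 6·10·4 = 818 ≡ 4.
  α_i^2 mod 11 = [5, 1, 3, 4, 1].
  S_2 = Σ v_i α_i^2 r_i = 8·5·10 + 8·1·0 + 10·3·0 + 1·4·9 + 6·1·4 = 460 ≡ 9.
  S = (3, 4, 9) ≠ 0, so r is not a codeword (an error is present).
Step 3: locate the error. For a single error e at position i, S_ℓ = v_i·e·α_i^ℓ, so α_err = S_1/S_0.
  S_0^{−1} = 3^{−1} = 4 (mod 11), so α_err = 4·4 = 16 ≡ 5 = α_3. Error position i = 3.
  Consistency check: S_2/S_1 = 9·3 = 27 ≡ 5 = α_err ✓ (single-error assumption holds).
Step 4: error magnitude e = S_0/v_3 = S_0·∏_{j≠3}(α_3 − α_j) = 3·10 = 30 ≡ 8 (mod 11).
Step 5: correct position 3: c_3 = r_3 − e = 0 − 8 ≡ 3 (mod 11). Hence c = [10, 0, 3, 9, 4].
  Check: interpolating c through the α_i gives m(x) = 2 + 9·x (degree < 2) with m(α_i) = c_i for every i, so c is indeed a codeword.


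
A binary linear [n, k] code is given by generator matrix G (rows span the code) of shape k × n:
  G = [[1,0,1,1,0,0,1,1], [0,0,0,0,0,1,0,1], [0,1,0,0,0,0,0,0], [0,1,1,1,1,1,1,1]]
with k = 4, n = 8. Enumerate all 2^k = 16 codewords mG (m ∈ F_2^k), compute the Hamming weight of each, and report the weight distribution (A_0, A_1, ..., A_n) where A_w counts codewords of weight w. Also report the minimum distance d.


Weight distribution: A_0 = 1, A_1 = 1, A_2 = 1, A_3 = 3, A_4 = 3, A_5 = 3, A_6 = 3, A_7 = 1. Minimum distance d = 1.

Enumerate all 2^4 = 16 messages m ∈ F_2^4.
For each, compute codeword c = mG in F_2^8, then tally its weight.
  m = 0000 → c = 00000000, weight = 0.
  m = 1000 → c = 10110011, weight = 5.
  m = 0100 → c = 00000101, weight = 2.
  m = 1100 → c = 10110110, weight = 5.
  m = 0010 → c = 01000000, weight = 1.
  m = 1010 → c = 11110011, weight = 6.
  m = 0110 → c = 01000101, weight = 3.
  m = 1110 → c = 11110110, weight = 6.
  m = 0001 → c = 01111111, weight = 7.
  m = 1001 → c = 11001100, weight = 4.
  m = 0101 → c = 01111010, weight = 5.
  m = 1101 → c = 11001001, weight = 4.
  m = 0011 → c = 00111111, weight = 6.
  m = 1011 → c = 10001100, weight = 3.
  m = 0111 → c = 00111010, weight = 4.
  m = 1111 → c = 10001001, weight = 3.
Tally weights:
  weight 0: 1 codewords.
  weight 1: 1 codewords.
  weight 2: 1 codewords.
  weight 3: 3 codewords.
  weight 4: 3 codewords.
  weight 5: 3 codewords.
  weight 6: 3 codewords.
  weight 7: 1 codewords.
Minimum distance d = smallest w > 0 with A_w > 0 = 1.
Sanity: Σ A_w = 16 = 2^4 = 16 ✓.


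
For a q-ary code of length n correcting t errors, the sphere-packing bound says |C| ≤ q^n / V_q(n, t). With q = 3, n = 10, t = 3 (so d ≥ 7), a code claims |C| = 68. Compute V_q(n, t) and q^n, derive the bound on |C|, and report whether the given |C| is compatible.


V_q(n, t) = 1161, q^n = 59049, Hamming bound = 50, |C| = 68 > bound (violated).

Step 1: Compute V_q(n, t) = Σ_{j=0}^3 C(n, j) (q−1)^j.
  j = 0: C(10,0)·(2)^0 = 1·1 = 1.
  j = 1: C(10,1)·(2)^1 = 10·2 = 20.
  j = 2: C(10,2)·(2)^2 = 45·4 = 180.
  j = 3: C(10,3)·(2)^3 = 120·8 = 960.
  V_q(n, t) = 1 + 20 + 180 + 960 = 1161.
Step 2: q^n = 3^10 = 59049.
Step 3: Hamming bound ⌊q^n / V_q(n,t)⌋ = ⌊59049/1161⌋ = 50.
Step 4: Compare |C| = 68 to 50: violated.
The claimed |C| lies above the Hamming bound, so no 3-ary code of length 10 with d ≥ 7 can have 68 codewords.


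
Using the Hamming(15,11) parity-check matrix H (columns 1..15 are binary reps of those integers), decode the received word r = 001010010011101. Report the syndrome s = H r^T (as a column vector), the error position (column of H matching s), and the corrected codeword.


s = (1, 0, 1, 1)^T, error position = 11, corrected codeword c = 001010010001101

Compute s = H r^T mod 2 one row at a time:
  s_1 = 1 + 0 + 0 + 1 + 1 + 1 + 0 + 1 = 5 ≡ 1 (mod 2).
  s_2 = 0 + 1 + 0 + 0 + 1 + 1 + 0 + 1 = 4 ≡ 0 (mod 2).
  s_3 = 0 + 1 + 0 + 0 + 0 + 1 + 0 + 1 = 3 ≡ 1 (mod 2).
  s_4 = 0 + 1 + 1 + 0 + 0 + 1 + 1 + 1 = 5 ≡ 1 (mod 2).
s = (1, 0, 1, 1)^T — this equals column 11 of H (binary 1011), so error is at position 11.
Correct: flip bit 11 of r = 001010010011101 to get c = 001010010001101.


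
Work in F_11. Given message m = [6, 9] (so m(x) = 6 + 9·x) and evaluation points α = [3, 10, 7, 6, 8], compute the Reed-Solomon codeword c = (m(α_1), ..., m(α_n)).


c = [0, 8, 3, 5, 1]

Message polynomial: m(x) = 6 + 9·x (mod 11).
For each evaluation point α_i, compute m(α_i) mod 11:
  α_1 = 3: Horner steps 9 → 0, so m(3) = 0.
  α_2 = 10: Horner steps 9 → 8, so m(10) = 8.
  α_3 = 7: Horner steps 9 → 3, so m(7) = 3.
  α_4 = 6: Horner steps 9 → 5, so m(6) = 5.
  α_5 = 8: Horner steps 9 → 1, so m(8) = 1.
Codeword c = [0, 8, 3, 5, 1] ∈ F_11^5.


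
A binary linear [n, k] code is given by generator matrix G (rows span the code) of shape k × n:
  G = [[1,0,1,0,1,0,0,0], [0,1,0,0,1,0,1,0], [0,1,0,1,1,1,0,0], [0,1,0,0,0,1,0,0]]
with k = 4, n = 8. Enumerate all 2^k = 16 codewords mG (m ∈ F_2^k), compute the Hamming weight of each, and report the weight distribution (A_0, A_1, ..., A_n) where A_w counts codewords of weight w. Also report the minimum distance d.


Weight distribution: A_0 = 1, A_2 = 2, A_3 = 6, A_4 = 3, A_5 = 2, A_6 = 2. Minimum distance d = 2.

Enumerate all 2^4 = 16 messages m ∈ F_2^4.
For each, compute codeword c = mG in F_2^8, then tally its weight.
  m = 0000 → c = 00000000, weight = 0.
  m = 1000 → c = 10101000, weight = 3.
  m = 0100 → c = 01001010, weight = 3.
  m = 1100 → c = 11100010, weight = 4.
  m = 0010 → c = 01011100, weight = 4.
  m = 1010 → c = 11110100, weight = 5.
  m = 0110 → c = 00010110, weight = 3.
  m = 1110 → c = 10111110, weight = 6.
  m = 0001 → c = 01000100, weight = 2.
  m = 1001 → c = 11101100, weight = 5.
  m = 0101 → c = 00001110, weight = 3.
  m = 1101 → c = 10100110, weight = 4.
  m = 0011 → c = 00011000, weight = 2.
  m = 1011 → c = 10110000, weight = 3.
  m = 0111 → c = 01010010, weight = 3.
  m = 1111 → c = 11111010, weight = 6.
Tally weights:
  weight 0: 1 codewords.
  weight 2: 2 codewords.
  weight 3: 6 codewords.
  weight 4: 3 codewords.
  weight 5: 2 codewords.
  weight 6: 2 codewords.
Minimum distance d = smallest w > 0 with A_w > 0 = 2.
Sanity: Σ A_w = 16 = 2^4 = 16 ✓.


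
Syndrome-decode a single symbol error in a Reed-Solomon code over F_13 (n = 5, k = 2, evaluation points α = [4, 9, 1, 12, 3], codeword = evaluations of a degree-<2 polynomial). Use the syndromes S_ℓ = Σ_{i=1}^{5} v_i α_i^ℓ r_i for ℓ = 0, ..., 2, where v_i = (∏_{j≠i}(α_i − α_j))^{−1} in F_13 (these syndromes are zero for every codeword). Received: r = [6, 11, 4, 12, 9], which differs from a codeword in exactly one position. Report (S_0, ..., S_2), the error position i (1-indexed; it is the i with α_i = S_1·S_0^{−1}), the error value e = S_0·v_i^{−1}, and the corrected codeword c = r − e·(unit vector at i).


S = (9, 10, 1), error at position 1, error magnitude e = 1, c = [5, 11, 4, 12, 9].

Step 1: column multipliers v_i = (∏_{j≠i}(α_i − α_j))^{−1} mod 13.
  i = 1 (α = 4): (4−9)(4−1)(4−12)(4−3) = (−5)·3·(−8)·1 = 120 ≡ 3, so v_1 = 3^{−1} = 9 (mod 13).
  i = 2 (α = 9): (9−4)(9−1)(9−12)(9−3) = 5·8·(−3)·6 = −720 ≡ 8, so v_2 = 8^{−1} = 5 (mod 13).
  i = 3 (α = 1): (1−4)(1−9)(1−12)(1−3) = (−3)·(−8)·(−11)·(−2) = 528 ≡ 8, so v_3 = 8^{−1} = 5 (mod 13).
  i = 4 (α = 12): (12−4)(12−9)(12−1)(12−3) = 8·3·11·9 = 2376 ≡ 10, so v_4 = 10^{−1} = 4 (mod 13).
  i = 5 (α = 3): (3−4)(3−9)(3−1)(3−12) = (−1)·(−6)·2·(−9) = −108 ≡ 9, so v_5 = 9^{−1} = 3 (mod 13).
  v = [9, 5, 5, 4, 3].
Step 2: syndromes of r = [6, 11, 4, 12, 9] (all sums mod 13).
  S_0 = Σ v_i r_i = 9·6 + 5·11 + 5·4 + 4·12 + 3·9 = 204 ≡ 9.
  S_1 = Σ v_i α_i r_i = 9·4·6 + 5·9·11 + 5·1·4 + 4·12·12 + 3·3·9 = 1388 ≡ 10.
  α_i^2 mod 13 = [3, 3, 1, 1, 9].
  S_2 = Σ v_i α_i^2 r_i = 9·3·6 + 5·3·11 + 5·1·4 + 4·1·12 + 3·9·9 = 638 ≡ 1.
  S = (9, 10, 1) ≠ 0, so r is not a codeword (an error is present).
Step 3: locate the error. For a single error e at position i, S_ℓ = v_i·e·α_i^ℓ, so α_err = S_1/S_0.
  S_0^{−1} = 9^{−1} = 3 (mod 13), so α_err = 10·3 = 30 ≡ 4 = α_1. Error position i = 1.
  Consistency check: S_2/S_1 = 1·4 = 4 ≡ 4 = α_err ✓ (single-error assumption holds).
Step 4: error magnitude e = S_0/v_1 = S_0·∏_{j≠1}(α_1 − α_j) = 9·3 = 27 ≡ 1 (mod 13).
Step 5: correct position 1: c_1 = r_1 − e = 6 − 1 ≡ 5 (mod 13). Hence c = [5, 11, 4, 12, 9].
  Check: interpolating c through the α_i gives m(x) = 8 + 9·x (degree < 2) with m(α_i) = c_i for every i, so c is indeed a codeword.


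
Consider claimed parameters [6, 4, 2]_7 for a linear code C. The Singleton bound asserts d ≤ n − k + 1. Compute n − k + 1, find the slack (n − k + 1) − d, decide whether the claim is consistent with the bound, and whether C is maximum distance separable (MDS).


Singleton RHS = n − k + 1 = 3, slack = 1, bound satisfied, not MDS.

Singleton bound: d ≤ n − k + 1.
Here n = 6, k = 4, so n − k + 1 = 3.
Given d = 2, check d ≤ 3: YES.
Slack = (n − k + 1) − d = 1.
The code is NOT MDS (slack = 1 > 0).
Description: the claimed parameters are [6, 4, 2]_7; such a code would be non-MDS.


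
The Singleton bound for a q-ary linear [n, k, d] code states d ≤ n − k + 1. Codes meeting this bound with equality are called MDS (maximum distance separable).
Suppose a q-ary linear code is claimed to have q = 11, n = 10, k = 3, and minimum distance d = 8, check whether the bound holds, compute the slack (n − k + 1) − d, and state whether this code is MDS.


Singleton RHS = n − k + 1 = 8, slack = 0, bound satisfied, MDS.

Singleton bound: d ≤ n − k + 1.
Here n = 10, k = 3, so n − k + 1 = 8.
Given d = 8, check d ≤ 8: YES.
Slack = (n − k + 1) − d = 0.
The code is MDS (slack = 0).
Description: the claimed parameters are [10, 3, 8]_11; such a code would be MDS (meets Singleton bound).


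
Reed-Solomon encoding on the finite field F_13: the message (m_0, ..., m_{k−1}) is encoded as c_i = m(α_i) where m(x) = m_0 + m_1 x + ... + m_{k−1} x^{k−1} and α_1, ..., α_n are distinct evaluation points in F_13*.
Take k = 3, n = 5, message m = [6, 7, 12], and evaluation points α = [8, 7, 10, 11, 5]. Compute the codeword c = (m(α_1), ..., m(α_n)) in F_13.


c = [11, 6, 2, 1, 3]

Message polynomial: m(x) = 6 + 7·x + 12·x^2 (mod 13).
For each evaluation point α_i, compute m(α_i) mod 13:
  α_1 = 8: Horner steps 12 → 12 → 11, so m(8) = 11.
  α_2 = 7: Horner steps 12 → 0 → 6, so m(7) = 6.
  α_3 = 10: Horner steps 12 → 10 → 2, so m(10) = 2.
  α_4 = 11: Horner steps 12 → 9 → 1, so m(11) = 1.
  α_5 = 5: Horner steps 12 → 2 → 3, so m(5) = 3.
Codeword c = [11, 6, 2, 1, 3] ∈ F_13^5.


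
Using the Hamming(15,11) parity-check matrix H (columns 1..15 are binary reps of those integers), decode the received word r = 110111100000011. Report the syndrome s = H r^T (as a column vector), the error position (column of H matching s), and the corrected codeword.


s = (0, 0, 1, 0)^T, error position = 2, corrected codeword c = 100111100000011

Compute s = H r^T mod 2 one row at a time:
  s_1 = 0 + 0 + 0 + 0 + 0 + 0 + 1 + 1 = 2 ≡ 0 (mod 2).
  s_2 = 1 + 1 + 1 + 1 + 0 + 0 + 1 + 1 = 6 ≡ 0 (mod 2).
  s_3 = 1 + 0 + 1 + 1 + 0 + 0 + 1 + 1 = 5 ≡ 1 (mod 2).
  s_4 = 1 + 0 + 1 + 1 + 0 + 0 + 0 + 1 = 4 ≡ 0 (mod 2).
s = (0, 0, 1, 0)^T — this equals column 2 of H (binary 0010), so error is at position 2.
Correct: flip bit 2 of r = 110111100000011 to get c = 100111100000011.


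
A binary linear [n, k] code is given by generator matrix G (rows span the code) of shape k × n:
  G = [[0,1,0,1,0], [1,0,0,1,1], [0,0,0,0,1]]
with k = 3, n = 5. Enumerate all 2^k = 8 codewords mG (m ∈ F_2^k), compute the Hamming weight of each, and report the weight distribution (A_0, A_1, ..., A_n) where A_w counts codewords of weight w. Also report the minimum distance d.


Weight distribution: A_0 = 1, A_1 = 1, A_2 = 3, A_3 = 3. Minimum distance d = 1.

Enumerate all 2^3 = 8 messages m ∈ F_2^3.
For each, compute codeword c = mG in F_2^5, then tally its weight.
  m = 000 → c = 00000, weight = 0.
  m = 100 → c = 01010, weight = 2.
  m = 010 → c = 10011, weight = 3.
  m = 110 → c = 11001, weight = 3.
  m = 001 → c = 00001, weight = 1.
  m = 101 → c = 01011, weight = 3.
  m = 011 → c = 10010, weight = 2.
  m = 111 → c = 11000, weight = 2.
Tally weights:
  weight 0: 1 codewords.
  weight 1: 1 codewords.
  weight 2: 3 codewords.
  weight 3: 3 codewords.
Minimum distance d = smallest w > 0 with A_w > 0 = 1.
Sanity: Σ A_w = 8 = 2^3 = 8 ✓.


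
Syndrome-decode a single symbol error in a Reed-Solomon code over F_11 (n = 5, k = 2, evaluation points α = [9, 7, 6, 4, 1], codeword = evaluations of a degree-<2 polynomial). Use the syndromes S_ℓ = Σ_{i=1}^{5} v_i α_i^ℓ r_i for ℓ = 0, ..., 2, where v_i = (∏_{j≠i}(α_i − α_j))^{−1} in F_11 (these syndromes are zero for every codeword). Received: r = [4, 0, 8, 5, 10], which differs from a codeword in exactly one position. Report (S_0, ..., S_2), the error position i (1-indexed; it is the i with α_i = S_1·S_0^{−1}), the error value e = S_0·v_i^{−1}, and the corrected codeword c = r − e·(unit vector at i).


S = (4, 2, 1), error at position 3, error magnitude e = 10, c = [4, 0, 9, 5, 10].

Step 1: column multipliers v_i = (∏_{j≠i}(α_i − α_j))^{−1} mod 11.
  i = 1 (α = 9): (9−7)(9−6)(9−4)(9−1) = 2·3·5·8 = 240 ≡ 9, so v_1 = 9^{−1} = 5 (mod 11).
  i = 2 (α = 7): (7−9)(7−6)(7−4)(7−1) = (−2)·1·3·6 = −36 ≡ 8, so v_2 = 8^{−1} = 7 (mod 11).
  i = 3 (α = 6): (6−9)(6−7)(6−4)(6−1) = (−3)·(−1)·2·5 = 30 ≡ 8, so v_3 = 8^{−1} = 7 (mod 11).
  i = 4 (α = 4): (4−9)(4−7)(4−6)(4−1) = (−5)·(−3)·(−2)·3 = −90 ≡ 9, so v_4 = 9^{−1} = 5 (mod 11).
  i = 5 (α = 1): (1−9)(1−7)(1−6)(1−4) = (−8)·(−6)·(−5)·(−3) = 720 ≡ 5, so v_5 = 5^{−1} = 9 (mod 11).
  v = [5, 7, 7, 5, 9].
Step 2: syndromes of r = [4, 0, 8, 5, 10] (all sums mod 11).
  S_0 = Σ v_i r_i = 5·4 + 7·0 + 7·8 + 5·5 + 9·10 = 191 ≡ 4.
  S_1 = Σ v_i α_i r_i = 5·9·4 + 7·7·0 + 7·6·8 + 5·4·5 + 9·1·10 = 706 ≡ 2.
  α_i^2 mod 11 = [4, 5, 3, 5, 1].
  S_2 = Σ v_i α_i^2 r_i = 5·4·4 + 7·5·0 + 7·3·8 + 5·5·5 + 9·1·10 = 463 ≡ 1.
  S = (4, 2, 1) ≠ 0, so r is not a codeword (an error is present).
Step 3: locate the error. For a single error e at position i, S_ℓ = v_i·e·α_i^ℓ, so α_err = S_1/S_0.
  S_0^{−1} = 4^{−1} = 3 (mod 11), so α_err = 2·3 = 6 ≡ 6 = α_3. Error position i = 3.
  Consistency check: S_2/S_1 = 1·6 = 6 ≡ 6 = α_err ✓ (single-error assumption holds).
Step 4: error magnitude e = S_0/v_3 = S_0·∏_{j≠3}(α_3 − α_j) = 4·8 = 32 ≡ 10 (mod 11).
Step 5: correct position 3: c_3 = r_3 − e = 8 − 10 ≡ 9 (mod 11). Hence c = [4, 0, 9, 5, 10].
  Check: interpolating c through the α_i gives m(x) = 8 + 2·x (degree < 2) with m(α_i) = c_i for every i, so c is indeed a codeword.


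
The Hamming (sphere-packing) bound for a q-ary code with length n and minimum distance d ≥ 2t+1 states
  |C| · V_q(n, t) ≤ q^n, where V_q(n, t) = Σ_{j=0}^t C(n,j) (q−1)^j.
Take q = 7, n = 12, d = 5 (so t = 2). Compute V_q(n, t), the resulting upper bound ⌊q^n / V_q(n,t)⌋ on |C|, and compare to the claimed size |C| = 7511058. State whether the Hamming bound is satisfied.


V_q(n, t) = 2449, q^n = 13841287201, Hamming bound = 5651811, |C| = 7511058 > bound (violated).

Step 1: Compute V_q(n, t) = Σ_{j=0}^2 C(n, j) (q−1)^j.
  j = 0: C(12,0)·(6)^0 = 1·1 = 1.
  j = 1: C(12,1)·(6)^1 = 12·6 = 72.
  j = 2: C(12,2)·(6)^2 = 66·36 = 2376.
  V_q(n, t) = 1 + 72 + 2376 = 2449.
Step 2: q^n = 7^12 = 13841287201.
Step 3: Hamming bound ⌊q^n / V_q(n,t)⌋ = ⌊13841287201/2449⌋ = 5651811.
Step 4: Compare |C| = 7511058 to 5651811: violated.
The claimed |C| lies above the Hamming bound, so no 7-ary code of length 12 with d ≥ 5 can have 7511058 codewords.
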